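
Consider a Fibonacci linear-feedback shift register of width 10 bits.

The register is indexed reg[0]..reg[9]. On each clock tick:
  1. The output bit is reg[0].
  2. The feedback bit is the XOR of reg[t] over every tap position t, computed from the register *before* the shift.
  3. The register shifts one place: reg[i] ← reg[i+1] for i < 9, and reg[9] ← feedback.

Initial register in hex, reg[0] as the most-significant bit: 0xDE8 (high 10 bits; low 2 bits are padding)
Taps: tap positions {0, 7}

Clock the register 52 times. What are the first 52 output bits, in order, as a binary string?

tick  register→output (feedback)
  0  1101111010→1 (1)
  1  1011110101→1 (0)
  2  0111101010→0 (0)
  3  1111010100→1 (0)
  4  1110101000→1 (1)
  5  1101010001→1 (1)
  6  1010100011→1 (1)
  7  0101000111→0 (1)
  8  1010001111→1 (0)
  9  0100011110→0 (1)
 10  1000111101→1 (0)
 11  0001111010→0 (0)
 12  0011110100→0 (1)
 13  0111101001→0 (0)
 14  1111010010→1 (1)
 15  1110100101→1 (0)
 16  1101001010→1 (1)
 17  1010010101→1 (0)
 18  0100101010→0 (0)
 19  1001010100→1 (0)
 20  0010101000→0 (0)
 21  0101010000→0 (0)
 22  1010100000→1 (1)
 23  0101000001→0 (0)
 24  1010000010→1 (1)
 25  0100000101→0 (1)
 26  1000001011→1 (1)
 27  0000010111→0 (1)
 28  0000101111→0 (1)
 29  0001011111→0 (1)
 30  0010111111→0 (1)
 31  0101111111→0 (1)
 32  1011111111→1 (0)
 33  0111111110→0 (1)
 34  1111111101→1 (0)
 35  1111111010→1 (1)
 36  1111110101→1 (0)
 37  1111101010→1 (1)
 38  1111010101→1 (0)
 39  1110101010→1 (1)
 40  1101010101→1 (0)
 41  1010101010→1 (1)
 42  0101010101→0 (1)
 43  1010101011→1 (1)
 44  0101010111→0 (1)
 45  1010101111→1 (0)
 46  0101011110→0 (1)
 47  1010111101→1 (0)
 48  0101111010→0 (0)
 49  1011110100→1 (0)
 50  0111101000→0 (0)
 51  1111010000→1 (1)

1101111010100011110100101010000010111111110101010101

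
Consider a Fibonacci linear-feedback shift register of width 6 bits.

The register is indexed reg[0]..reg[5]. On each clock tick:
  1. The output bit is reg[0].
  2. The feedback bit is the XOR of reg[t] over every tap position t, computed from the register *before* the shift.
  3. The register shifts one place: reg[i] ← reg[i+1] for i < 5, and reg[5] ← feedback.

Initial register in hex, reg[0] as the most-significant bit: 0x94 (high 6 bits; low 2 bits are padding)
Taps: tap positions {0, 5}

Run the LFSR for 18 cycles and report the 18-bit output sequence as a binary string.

100101000110000100

step | reg (before) | out | fb
   0 | 100101 | 1 | 0
   1 | 001010 | 0 | 0
   2 | 010100 | 0 | 0
   3 | 101000 | 1 | 1
   4 | 010001 | 0 | 1
   5 | 100011 | 1 | 0
   6 | 000110 | 0 | 0
   7 | 001100 | 0 | 0
   8 | 011000 | 0 | 0
   9 | 110000 | 1 | 1
  10 | 100001 | 1 | 0
  11 | 000010 | 0 | 0
  12 | 000100 | 0 | 0
  13 | 001000 | 0 | 0
  14 | 010000 | 0 | 0
  15 | 100000 | 1 | 1
  16 | 000001 | 0 | 1
  17 | 000011 | 0 | 1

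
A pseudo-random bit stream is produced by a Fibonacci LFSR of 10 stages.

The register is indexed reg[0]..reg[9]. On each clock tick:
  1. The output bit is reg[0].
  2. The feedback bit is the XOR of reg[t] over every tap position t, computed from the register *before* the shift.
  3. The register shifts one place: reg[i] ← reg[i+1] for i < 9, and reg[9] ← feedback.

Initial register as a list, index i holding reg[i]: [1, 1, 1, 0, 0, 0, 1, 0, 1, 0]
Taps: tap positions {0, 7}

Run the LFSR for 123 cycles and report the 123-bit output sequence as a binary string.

111000101010110100001010000000101101101111001111000100011111101100011101011010100001100110110000011000000001101101101011101

step | reg (before) | out | fb
   0 | 1110001010 | 1 | 1
   1 | 1100010101 | 1 | 0
   2 | 1000101010 | 1 | 1
   3 | 0001010101 | 0 | 1
   4 | 0010101011 | 0 | 0
   5 | 0101010110 | 0 | 1
   6 | 1010101101 | 1 | 0
   7 | 0101011010 | 0 | 0
   8 | 1010110100 | 1 | 0
   9 | 0101101000 | 0 | 0
  10 | 1011010000 | 1 | 1
  11 | 0110100001 | 0 | 0
  12 | 1101000010 | 1 | 1
  13 | 1010000101 | 1 | 0
  14 | 0100001010 | 0 | 0
  15 | 1000010100 | 1 | 0
  16 | 0000101000 | 0 | 0
  17 | 0001010000 | 0 | 0
  18 | 0010100000 | 0 | 0
  19 | 0101000000 | 0 | 0
  20 | 1010000000 | 1 | 1
  21 | 0100000001 | 0 | 0
  22 | 1000000010 | 1 | 1
  23 | 0000000101 | 0 | 1
  24 | 0000001011 | 0 | 0
  25 | 0000010110 | 0 | 1
  26 | 0000101101 | 0 | 1
  27 | 0001011011 | 0 | 0
  28 | 0010110110 | 0 | 1
  29 | 0101101101 | 0 | 1
  30 | 1011011011 | 1 | 1
  31 | 0110110111 | 0 | 1
  32 | 1101101111 | 1 | 0
  33 | 1011011110 | 1 | 0
  34 | 0110111100 | 0 | 1
  35 | 1101111001 | 1 | 1
  36 | 1011110011 | 1 | 1
  37 | 0111100111 | 0 | 1
  38 | 1111001111 | 1 | 0
  39 | 1110011110 | 1 | 0
  40 | 1100111100 | 1 | 0
  41 | 1001111000 | 1 | 1
  42 | 0011110001 | 0 | 0
  43 | 0111100010 | 0 | 0
  44 | 1111000100 | 1 | 0
  45 | 1110001000 | 1 | 1
  46 | 1100010001 | 1 | 1
  47 | 1000100011 | 1 | 1
  48 | 0001000111 | 0 | 1
  49 | 0010001111 | 0 | 1
  50 | 0100011111 | 0 | 1
  51 | 1000111111 | 1 | 0
  52 | 0001111110 | 0 | 1
  53 | 0011111101 | 0 | 1
  54 | 0111111011 | 0 | 0
  55 | 1111110110 | 1 | 0
  56 | 1111101100 | 1 | 0
  57 | 1111011000 | 1 | 1
  58 | 1110110001 | 1 | 1
  59 | 1101100011 | 1 | 1
  60 | 1011000111 | 1 | 0
  61 | 0110001110 | 0 | 1
  62 | 1100011101 | 1 | 0
  63 | 1000111010 | 1 | 1
  64 | 0001110101 | 0 | 1
  65 | 0011101011 | 0 | 0
  66 | 0111010110 | 0 | 1
  67 | 1110101101 | 1 | 0
  68 | 1101011010 | 1 | 1
  69 | 1010110101 | 1 | 0
  70 | 0101101010 | 0 | 0
  71 | 1011010100 | 1 | 0
  72 | 0110101000 | 0 | 0
  73 | 1101010000 | 1 | 1
  74 | 1010100001 | 1 | 1
  75 | 0101000011 | 0 | 0
  76 | 1010000110 | 1 | 0
  77 | 0100001100 | 0 | 1
  78 | 1000011001 | 1 | 1
  79 | 0000110011 | 0 | 0
  80 | 0001100110 | 0 | 1
  81 | 0011001101 | 0 | 1
  82 | 0110011011 | 0 | 0
  83 | 1100110110 | 1 | 0
  84 | 1001101100 | 1 | 0
  85 | 0011011000 | 0 | 0
  86 | 0110110000 | 0 | 0
  87 | 1101100000 | 1 | 1
  88 | 1011000001 | 1 | 1
  89 | 0110000011 | 0 | 0
  90 | 1100000110 | 1 | 0
  91 | 1000001100 | 1 | 0
  92 | 0000011000 | 0 | 0
  93 | 0000110000 | 0 | 0
  94 | 0001100000 | 0 | 0
  95 | 0011000000 | 0 | 0
  96 | 0110000000 | 0 | 0
  97 | 1100000000 | 1 | 1
  98 | 1000000001 | 1 | 1
  99 | 0000000011 | 0 | 0
 100 | 0000000110 | 0 | 1
 101 | 0000001101 | 0 | 1
 102 | 0000011011 | 0 | 0
 103 | 0000110110 | 0 | 1
 104 | 0001101101 | 0 | 1
 105 | 0011011011 | 0 | 0
 106 | 0110110110 | 0 | 1
 107 | 1101101101 | 1 | 0
 108 | 1011011010 | 1 | 1
 109 | 0110110101 | 0 | 1
 110 | 1101101011 | 1 | 1
 111 | 1011010111 | 1 | 0
 112 | 0110101110 | 0 | 1
 113 | 1101011101 | 1 | 0
 114 | 1010111010 | 1 | 1
 115 | 0101110101 | 0 | 1
 116 | 1011101011 | 1 | 1
 117 | 0111010111 | 0 | 1
 118 | 1110101111 | 1 | 0
 119 | 1101011110 | 1 | 0
 120 | 1010111100 | 1 | 0
 121 | 0101111000 | 0 | 0
 122 | 1011110000 | 1 | 1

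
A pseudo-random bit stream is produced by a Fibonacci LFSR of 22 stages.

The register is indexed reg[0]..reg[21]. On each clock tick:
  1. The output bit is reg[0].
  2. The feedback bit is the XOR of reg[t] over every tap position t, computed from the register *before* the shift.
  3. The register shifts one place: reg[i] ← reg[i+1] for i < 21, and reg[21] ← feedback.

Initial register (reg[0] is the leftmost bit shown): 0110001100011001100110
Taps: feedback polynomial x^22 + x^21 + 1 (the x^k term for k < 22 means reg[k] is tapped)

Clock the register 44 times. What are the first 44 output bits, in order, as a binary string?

step | reg (before) | out | fb
   0 | 0110001100011001100110 | 0 | 0
   1 | 1100011000110011001100 | 1 | 1
   2 | 1000110001100110011001 | 1 | 0
   3 | 0001100011001100110010 | 0 | 0
   4 | 0011000110011001100100 | 0 | 0
   5 | 0110001100110011001000 | 0 | 0
   6 | 1100011001100110010000 | 1 | 1
   7 | 1000110011001100100001 | 1 | 0
   8 | 0001100110011001000010 | 0 | 0
   9 | 0011001100110010000100 | 0 | 0
  10 | 0110011001100100001000 | 0 | 0
  11 | 1100110011001000010000 | 1 | 1
  12 | 1001100110010000100001 | 1 | 0
  13 | 0011001100100001000010 | 0 | 0
  14 | 0110011001000010000100 | 0 | 0
  15 | 1100110010000100001000 | 1 | 1
  16 | 1001100100001000010001 | 1 | 0
  17 | 0011001000010000100010 | 0 | 0
  18 | 0110010000100001000100 | 0 | 0
  19 | 1100100001000010001000 | 1 | 1
  20 | 1001000010000100010001 | 1 | 0
  21 | 0010000100001000100010 | 0 | 0
  22 | 0100001000010001000100 | 0 | 0
  23 | 1000010000100010001000 | 1 | 1
  24 | 0000100001000100010001 | 0 | 1
  25 | 0001000010001000100011 | 0 | 1
  26 | 0010000100010001000111 | 0 | 1
  27 | 0100001000100010001111 | 0 | 1
  28 | 1000010001000100011111 | 1 | 0
  29 | 0000100010001000111110 | 0 | 0
  30 | 0001000100010001111100 | 0 | 0
  31 | 0010001000100011111000 | 0 | 0
  32 | 0100010001000111110000 | 0 | 0
  33 | 1000100010001111100000 | 1 | 1
  34 | 0001000100011111000001 | 0 | 1
  35 | 0010001000111110000011 | 0 | 1
  36 | 0100010001111100000111 | 0 | 1
  37 | 1000100011111000001111 | 1 | 0
  38 | 0001000111110000011110 | 0 | 0
  39 | 0010001111100000111100 | 0 | 0
  40 | 0100011111000001111000 | 0 | 0
  41 | 1000111110000011110000 | 1 | 1
  42 | 0001111100000111100001 | 0 | 1
  43 | 0011111000001111000011 | 0 | 1

01100011000110011001100100001000010001000100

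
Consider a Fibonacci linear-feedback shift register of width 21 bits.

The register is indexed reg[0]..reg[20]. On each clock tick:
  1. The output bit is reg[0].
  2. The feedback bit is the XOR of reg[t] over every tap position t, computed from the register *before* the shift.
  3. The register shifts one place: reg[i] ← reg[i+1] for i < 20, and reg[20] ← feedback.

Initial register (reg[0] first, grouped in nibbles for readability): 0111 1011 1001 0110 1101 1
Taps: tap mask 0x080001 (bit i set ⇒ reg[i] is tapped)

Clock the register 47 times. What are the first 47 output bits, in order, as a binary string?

01111011100101101101110011100101110001110010110

k : reg_k → out_k, fb_k
0: 011110111001011011011 → 0, fb=1
1: 111101110010110110111 → 1, fb=0
2: 111011100101101101110 → 1, fb=0
3: 110111001011011011100 → 1, fb=1
4: 101110010110110111001 → 1, fb=1
5: 011100101101101110011 → 0, fb=1
6: 111001011011011100111 → 1, fb=0
7: 110010110110111001110 → 1, fb=0
8: 100101101101110011100 → 1, fb=1
9: 001011011011100111001 → 0, fb=0
10: 010110110111001110010 → 0, fb=1
11: 101101101110011100101 → 1, fb=1
12: 011011011100111001011 → 0, fb=1
13: 110110111001110010111 → 1, fb=0
14: 101101110011100101110 → 1, fb=0
15: 011011100111001011100 → 0, fb=0
16: 110111001110010111000 → 1, fb=1
17: 101110011100101110001 → 1, fb=1
18: 011100111001011100011 → 0, fb=1
19: 111001110010111000111 → 1, fb=0
20: 110011100101110001110 → 1, fb=0
21: 100111001011100011100 → 1, fb=1
22: 001110010111000111001 → 0, fb=0
23: 011100101110001110010 → 0, fb=1
24: 111001011100011100101 → 1, fb=1
25: 110010111000111001011 → 1, fb=0
26: 100101110001110010110 → 1, fb=0
27: 001011100011100101100 → 0, fb=0
28: 010111000111001011000 → 0, fb=0
29: 101110001110010110000 → 1, fb=1
30: 011100011100101100001 → 0, fb=0
31: 111000111001011000010 → 1, fb=0
32: 110001110010110000100 → 1, fb=1
33: 100011100101100001001 → 1, fb=1
34: 000111001011000010011 → 0, fb=1
35: 001110010110000100111 → 0, fb=1
36: 011100101100001001111 → 0, fb=1
37: 111001011000010011111 → 1, fb=0
38: 110010110000100111110 → 1, fb=0
39: 100101100001001111100 → 1, fb=1
40: 001011000010011111001 → 0, fb=0
41: 010110000100111110010 → 0, fb=1
42: 101100001001111100101 → 1, fb=1
43: 011000010011111001011 → 0, fb=1
44: 110000100111110010111 → 1, fb=0
45: 100001001111100101110 → 1, fb=0
46: 000010011111001011100 → 0, fb=0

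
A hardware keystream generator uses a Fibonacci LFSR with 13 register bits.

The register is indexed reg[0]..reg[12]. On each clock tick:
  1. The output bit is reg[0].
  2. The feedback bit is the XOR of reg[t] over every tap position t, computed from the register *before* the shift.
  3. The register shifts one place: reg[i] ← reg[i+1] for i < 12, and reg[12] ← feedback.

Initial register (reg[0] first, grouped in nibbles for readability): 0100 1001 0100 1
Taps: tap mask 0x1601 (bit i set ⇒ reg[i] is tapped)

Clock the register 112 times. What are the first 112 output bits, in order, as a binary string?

step | reg (before) | out | fb
   0 | 0100100101001 | 0 | 0
   1 | 1001001010010 | 1 | 1
   2 | 0010010100101 | 0 | 0
   3 | 0100101001010 | 0 | 1
   4 | 1001010010101 | 1 | 1
   5 | 0010100101011 | 0 | 0
   6 | 0101001010110 | 0 | 1
   7 | 1010010101101 | 1 | 0
   8 | 0100101011010 | 0 | 1
   9 | 1001010110101 | 1 | 1
  10 | 0010101101011 | 0 | 0
  11 | 0101011010110 | 0 | 1
  12 | 1010110101101 | 1 | 0
  13 | 0101101011010 | 0 | 1
  14 | 1011010110101 | 1 | 1
  15 | 0110101101011 | 0 | 0
  16 | 1101011010110 | 1 | 0
  17 | 1010110101100 | 1 | 1
  18 | 0101101011001 | 0 | 0
  19 | 1011010110010 | 1 | 1
  20 | 0110101100101 | 0 | 0
  21 | 1101011001010 | 1 | 0
  22 | 1010110010100 | 1 | 0
  23 | 0101100101000 | 0 | 1
  24 | 1011001010001 | 1 | 0
  25 | 0110010100010 | 0 | 0
  26 | 1100101000100 | 1 | 0
  27 | 1001010001000 | 1 | 0
  28 | 0010100010000 | 0 | 0
  29 | 0101000100000 | 0 | 0
  30 | 1010001000000 | 1 | 1
  31 | 0100010000001 | 0 | 1
  32 | 1000100000011 | 1 | 0
  33 | 0001000000110 | 0 | 1
  34 | 0010000001101 | 0 | 1
  35 | 0100000011011 | 0 | 0
  36 | 1000000110110 | 1 | 0
  37 | 0000001101100 | 0 | 0
  38 | 0000011011000 | 0 | 1
  39 | 0000110110001 | 0 | 1
  40 | 0001101100011 | 0 | 1
  41 | 0011011000111 | 0 | 0
  42 | 0110110001110 | 0 | 0
  43 | 1101100011100 | 1 | 1
  44 | 1011000111001 | 1 | 1
  45 | 0110001110011 | 0 | 1
  46 | 1100011100111 | 1 | 1
  47 | 1000111001111 | 1 | 0
  48 | 0001110011110 | 0 | 0
  49 | 0011100111100 | 0 | 0
  50 | 0111001111000 | 0 | 1
  51 | 1110011110001 | 1 | 0
  52 | 1100111100010 | 1 | 1
  53 | 1001111000101 | 1 | 1
  54 | 0011110001011 | 0 | 0
  55 | 0111100010110 | 0 | 1
  56 | 1111000101101 | 1 | 0
  57 | 1110001011010 | 1 | 0
  58 | 1100010110100 | 1 | 0
  59 | 1000101101000 | 1 | 0
  60 | 0001011010000 | 0 | 0
  61 | 0010110100000 | 0 | 0
  62 | 0101101000000 | 0 | 0
  63 | 1011010000000 | 1 | 1
  64 | 0110100000001 | 0 | 1
  65 | 1101000000011 | 1 | 0
  66 | 1010000000110 | 1 | 0
  67 | 0100000001100 | 0 | 0
  68 | 1000000011000 | 1 | 0
  69 | 0000000110000 | 0 | 0
  70 | 0000001100000 | 0 | 0
  71 | 0000011000000 | 0 | 0
  72 | 0000110000000 | 0 | 0
  73 | 0001100000000 | 0 | 0
  74 | 0011000000000 | 0 | 0
  75 | 0110000000000 | 0 | 0
  76 | 1100000000000 | 1 | 1
  77 | 1000000000001 | 1 | 0
  78 | 0000000000010 | 0 | 0
  79 | 0000000000100 | 0 | 1
  80 | 0000000001001 | 0 | 0
  81 | 0000000010010 | 0 | 0
  82 | 0000000100100 | 0 | 1
  83 | 0000001001001 | 0 | 0
  84 | 0000010010010 | 0 | 0
  85 | 0000100100100 | 0 | 1
  86 | 0001001001001 | 0 | 0
  87 | 0010010010010 | 0 | 0
  88 | 0100100100100 | 0 | 1
  89 | 1001001001001 | 1 | 1
  90 | 0010010010011 | 0 | 1
  91 | 0100100100111 | 0 | 0
  92 | 1001001001110 | 1 | 1
  93 | 0010010011101 | 0 | 1
  94 | 0100100111011 | 0 | 0
  95 | 1001001110110 | 1 | 0
  96 | 0010011101100 | 0 | 0
  97 | 0100111011000 | 0 | 1
  98 | 1001110110001 | 1 | 0
  99 | 0011101100010 | 0 | 0
 100 | 0111011000100 | 0 | 1
 101 | 1110110001001 | 1 | 1
 102 | 1101100010011 | 1 | 0
 103 | 1011000100110 | 1 | 0
 104 | 0110001001100 | 0 | 0
 105 | 1100010011000 | 1 | 0
 106 | 1000100110000 | 1 | 1
 107 | 0001001100001 | 0 | 1
 108 | 0010011000011 | 0 | 1
 109 | 0100110000111 | 0 | 0
 110 | 1001100001110 | 1 | 1
 111 | 0011000011101 | 0 | 1

0100100101001010110101101011001010001000000110110001110011110001011010000000110000000000010010010010011101100010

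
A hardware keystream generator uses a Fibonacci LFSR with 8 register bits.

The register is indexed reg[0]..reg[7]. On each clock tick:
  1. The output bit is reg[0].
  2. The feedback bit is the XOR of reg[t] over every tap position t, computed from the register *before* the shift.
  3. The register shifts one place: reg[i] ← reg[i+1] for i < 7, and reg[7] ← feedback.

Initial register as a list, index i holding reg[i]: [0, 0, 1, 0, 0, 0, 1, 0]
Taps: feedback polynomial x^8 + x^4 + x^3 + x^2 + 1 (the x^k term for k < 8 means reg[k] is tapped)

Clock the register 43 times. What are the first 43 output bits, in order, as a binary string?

0010001010010101001110111011001111011111101

k : reg_k → out_k, fb_k
0: 00100010 → 0, fb=1
1: 01000101 → 0, fb=0
2: 10001010 → 1, fb=0
3: 00010100 → 0, fb=1
4: 00101001 → 0, fb=0
5: 01010010 → 0, fb=1
6: 10100101 → 1, fb=0
7: 01001010 → 0, fb=1
8: 10010101 → 1, fb=0
9: 00101010 → 0, fb=0
10: 01010100 → 0, fb=1
11: 10101001 → 1, fb=1
12: 01010011 → 0, fb=1
13: 10100111 → 1, fb=0
14: 01001110 → 0, fb=1
15: 10011101 → 1, fb=1
16: 00111011 → 0, fb=1
17: 01110111 → 0, fb=0
18: 11101110 → 1, fb=1
19: 11011101 → 1, fb=1
20: 10111011 → 1, fb=0
21: 01110110 → 0, fb=0
22: 11101100 → 1, fb=1
23: 11011001 → 1, fb=1
24: 10110011 → 1, fb=1
25: 01100111 → 0, fb=1
26: 11001111 → 1, fb=0
27: 10011110 → 1, fb=1
28: 00111101 → 0, fb=1
29: 01111011 → 0, fb=1
30: 11110111 → 1, fb=1
31: 11101111 → 1, fb=1
32: 11011111 → 1, fb=1
33: 10111111 → 1, fb=0
34: 01111110 → 0, fb=1
35: 11111101 → 1, fb=0
36: 11111010 → 1, fb=0
37: 11110100 → 1, fb=1
38: 11101001 → 1, fb=1
39: 11010011 → 1, fb=0
40: 10100110 → 1, fb=0
41: 01001100 → 0, fb=1
42: 10011001 → 1, fb=1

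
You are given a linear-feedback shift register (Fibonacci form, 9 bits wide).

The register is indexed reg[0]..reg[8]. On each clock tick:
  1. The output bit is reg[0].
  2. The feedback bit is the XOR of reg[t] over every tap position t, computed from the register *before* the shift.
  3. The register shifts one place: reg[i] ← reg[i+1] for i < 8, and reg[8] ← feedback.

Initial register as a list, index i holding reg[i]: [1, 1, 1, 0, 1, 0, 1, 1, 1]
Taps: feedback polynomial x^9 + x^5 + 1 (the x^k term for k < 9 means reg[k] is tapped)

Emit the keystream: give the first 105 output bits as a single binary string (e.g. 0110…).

111010111100100101110011100000011101110100111101010010100000010101010111110101101000001101110110110101100

tick  register→output (feedback)
  0  111010111→1 (1)
  1  110101111→1 (0)
  2  101011110→1 (0)
  3  010111100→0 (1)
  4  101111001→1 (0)
  5  011110010→0 (0)
  6  111100100→1 (1)
  7  111001001→1 (0)
  8  110010010→1 (1)
  9  100100101→1 (1)
 10  001001011→0 (1)
 11  010010111→0 (0)
 12  100101110→1 (0)
 13  001011100→0 (1)
 14  010111001→0 (1)
 15  101110011→1 (1)
 16  011100111→0 (0)
 17  111001110→1 (0)
 18  110011100→1 (0)
 19  100111000→1 (0)
 20  001110000→0 (0)
 21  011100000→0 (0)
 22  111000000→1 (1)
 23  110000001→1 (1)
 24  100000011→1 (1)
 25  000000111→0 (0)
 26  000001110→0 (1)
 27  000011101→0 (1)
 28  000111011→0 (1)
 29  001110111→0 (0)
 30  011101110→0 (1)
 31  111011101→1 (0)
 32  110111010→1 (0)
 33  101110100→1 (1)
 34  011101001→0 (1)
 35  111010011→1 (1)
 36  110100111→1 (1)
 37  101001111→1 (0)
 38  010011110→0 (1)
 39  100111101→1 (0)
 40  001111010→0 (1)
 41  011110101→0 (0)
 42  111101010→1 (0)
 43  111010100→1 (1)
 44  110101001→1 (0)
 45  101010010→1 (1)
 46  010100101→0 (0)
 47  101001010→1 (0)
 48  010010100→0 (0)
 49  100101000→1 (0)
 50  001010000→0 (0)
 51  010100000→0 (0)
 52  101000000→1 (1)
 53  010000001→0 (0)
 54  100000010→1 (1)
 55  000000101→0 (0)
 56  000001010→0 (1)
 57  000010101→0 (0)
 58  000101010→0 (1)
 59  001010101→0 (0)
 60  010101010→0 (1)
 61  101010101→1 (1)
 62  010101011→0 (1)
 63  101010111→1 (1)
 64  010101111→0 (1)
 65  101011111→1 (0)
 66  010111110→0 (1)
 67  101111101→1 (0)
 68  011111010→0 (1)
 69  111110101→1 (1)
 70  111101011→1 (0)
 71  111010110→1 (1)
 72  110101101→1 (0)
 73  101011010→1 (0)
 74  010110100→0 (0)
 75  101101000→1 (0)
 76  011010000→0 (0)
 77  110100000→1 (1)
 78  101000001→1 (1)
 79  010000011→0 (0)
 80  100000110→1 (1)
 81  000001101→0 (1)
 82  000011011→0 (1)
 83  000110111→0 (0)
 84  001101110→0 (1)
 85  011011101→0 (1)
 86  110111011→1 (0)
 87  101110110→1 (1)
 88  011101101→0 (1)
 89  111011011→1 (0)
 90  110110110→1 (1)
 91  101101101→1 (0)
 92  011011010→0 (1)
 93  110110101→1 (1)
 94  101101011→1 (0)
 95  011010110→0 (0)
 96  110101100→1 (0)
 97  101011000→1 (0)
 98  010110000→0 (0)
 99  101100000→1 (1)
100  011000001→0 (0)
101  110000010→1 (1)
102  100000101→1 (1)
103  000001011→0 (1)
104  000010111→0 (0)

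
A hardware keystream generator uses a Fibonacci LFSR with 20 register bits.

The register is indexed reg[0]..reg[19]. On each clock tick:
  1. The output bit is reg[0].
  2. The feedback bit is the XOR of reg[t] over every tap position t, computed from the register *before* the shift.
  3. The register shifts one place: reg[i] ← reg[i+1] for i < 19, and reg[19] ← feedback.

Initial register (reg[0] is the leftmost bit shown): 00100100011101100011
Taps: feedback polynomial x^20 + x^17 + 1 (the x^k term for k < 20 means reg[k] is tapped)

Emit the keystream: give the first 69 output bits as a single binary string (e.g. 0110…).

001001000111011000110100110111001111110011010111001010101001111010100

step | reg (before) | out | fb
   0 | 00100100011101100011 | 0 | 0
   1 | 01001000111011000110 | 0 | 1
   2 | 10010001110110001101 | 1 | 0
   3 | 00100011101100011010 | 0 | 0
   4 | 01000111011000110100 | 0 | 1
   5 | 10001110110001101001 | 1 | 1
   6 | 00011101100011010011 | 0 | 0
   7 | 00111011000110100110 | 0 | 1
   8 | 01110110001101001101 | 0 | 1
   9 | 11101100011010011011 | 1 | 1
  10 | 11011000110100110111 | 1 | 0
  11 | 10110001101001101110 | 1 | 0
  12 | 01100011010011011100 | 0 | 1
  13 | 11000110100110111001 | 1 | 1
  14 | 10001101001101110011 | 1 | 1
  15 | 00011010011011100111 | 0 | 1
  16 | 00110100110111001111 | 0 | 1
  17 | 01101001101110011111 | 0 | 1
  18 | 11010011011100111111 | 1 | 0
  19 | 10100110111001111110 | 1 | 0
  20 | 01001101110011111100 | 0 | 1
  21 | 10011011100111111001 | 1 | 1
  22 | 00110111001111110011 | 0 | 0
  23 | 01101110011111100110 | 0 | 1
  24 | 11011100111111001101 | 1 | 0
  25 | 10111001111110011010 | 1 | 1
  26 | 01110011111100110101 | 0 | 1
  27 | 11100111111001101011 | 1 | 1
  28 | 11001111110011010111 | 1 | 0
  29 | 10011111100110101110 | 1 | 0
  30 | 00111111001101011100 | 0 | 1
  31 | 01111110011010111001 | 0 | 0
  32 | 11111100110101110010 | 1 | 1
  33 | 11111001101011100101 | 1 | 0
  34 | 11110011010111001010 | 1 | 1
  35 | 11100110101110010101 | 1 | 0
  36 | 11001101011100101010 | 1 | 1
  37 | 10011010111001010101 | 1 | 0
  38 | 00110101110010101010 | 0 | 0
  39 | 01101011100101010100 | 0 | 1
  40 | 11010111001010101001 | 1 | 1
  41 | 10101110010101010011 | 1 | 1
  42 | 01011100101010100111 | 0 | 1
  43 | 10111001010101001111 | 1 | 0
  44 | 01110010101010011110 | 0 | 1
  45 | 11100101010100111101 | 1 | 0
  46 | 11001010101001111010 | 1 | 1
  47 | 10010101010011110101 | 1 | 0
  48 | 00101010100111101010 | 0 | 0
  49 | 01010101001111010100 | 0 | 1
  50 | 10101010011110101001 | 1 | 1
  51 | 01010100111101010011 | 0 | 0
  52 | 10101001111010100110 | 1 | 0
  53 | 01010011110101001100 | 0 | 1
  54 | 10100111101010011001 | 1 | 1
  55 | 01001111010100110011 | 0 | 0
  56 | 10011110101001100110 | 1 | 0
  57 | 00111101010011001100 | 0 | 1
  58 | 01111010100110011001 | 0 | 0
  59 | 11110101001100110010 | 1 | 1
  60 | 11101010011001100101 | 1 | 0
  61 | 11010100110011001010 | 1 | 1
  62 | 10101001100110010101 | 1 | 0
  63 | 01010011001100101010 | 0 | 0
  64 | 10100110011001010100 | 1 | 0
  65 | 01001100110010101000 | 0 | 0
  66 | 10011001100101010000 | 1 | 1
  67 | 00110011001010100001 | 0 | 0
  68 | 01100110010101000010 | 0 | 0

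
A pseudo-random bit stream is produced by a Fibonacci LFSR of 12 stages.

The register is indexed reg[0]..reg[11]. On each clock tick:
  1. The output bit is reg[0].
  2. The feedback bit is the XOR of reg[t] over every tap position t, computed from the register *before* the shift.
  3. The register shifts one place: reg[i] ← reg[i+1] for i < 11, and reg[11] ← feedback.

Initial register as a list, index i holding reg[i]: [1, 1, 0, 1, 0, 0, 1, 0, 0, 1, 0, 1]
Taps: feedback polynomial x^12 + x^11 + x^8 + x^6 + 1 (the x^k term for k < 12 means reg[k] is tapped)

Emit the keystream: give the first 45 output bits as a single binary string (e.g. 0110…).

110100100101111011011101100000101010111110110

step | reg (before) | out | fb
   0 | 110100100101 | 1 | 1
   1 | 101001001011 | 1 | 1
   2 | 010010010111 | 0 | 1
   3 | 100100101111 | 1 | 0
   4 | 001001011110 | 0 | 1
   5 | 010010111101 | 0 | 1
   6 | 100101111011 | 1 | 0
   7 | 001011110110 | 0 | 1
   8 | 010111101101 | 0 | 1
   9 | 101111011011 | 1 | 1
  10 | 011110110111 | 0 | 0
  11 | 111101101110 | 1 | 1
  12 | 111011011101 | 1 | 1
  13 | 110110111011 | 1 | 0
  14 | 101101110110 | 1 | 0
  15 | 011011101100 | 0 | 0
  16 | 110111011000 | 1 | 0
  17 | 101110110000 | 1 | 0
  18 | 011101100000 | 0 | 1
  19 | 111011000001 | 1 | 0
  20 | 110110000010 | 1 | 1
  21 | 101100000101 | 1 | 0
  22 | 011000001010 | 0 | 1
  23 | 110000010101 | 1 | 0
  24 | 100000101010 | 1 | 1
  25 | 000001010101 | 0 | 1
  26 | 000010101011 | 0 | 1
  27 | 000101010111 | 0 | 1
  28 | 001010101111 | 0 | 1
  29 | 010101011111 | 0 | 0
  30 | 101010111110 | 1 | 1
  31 | 010101111101 | 0 | 1
  32 | 101011111011 | 1 | 0
  33 | 010111110110 | 0 | 1
  34 | 101111101101 | 1 | 0
  35 | 011111011010 | 0 | 1
  36 | 111110110101 | 1 | 1
  37 | 111101101011 | 1 | 0
  38 | 111011010110 | 1 | 1
  39 | 110110101101 | 1 | 0
  40 | 101101011010 | 1 | 0
  41 | 011010110100 | 0 | 1
  42 | 110101101001 | 1 | 0
  43 | 101011010010 | 1 | 1
  44 | 010110100101 | 0 | 0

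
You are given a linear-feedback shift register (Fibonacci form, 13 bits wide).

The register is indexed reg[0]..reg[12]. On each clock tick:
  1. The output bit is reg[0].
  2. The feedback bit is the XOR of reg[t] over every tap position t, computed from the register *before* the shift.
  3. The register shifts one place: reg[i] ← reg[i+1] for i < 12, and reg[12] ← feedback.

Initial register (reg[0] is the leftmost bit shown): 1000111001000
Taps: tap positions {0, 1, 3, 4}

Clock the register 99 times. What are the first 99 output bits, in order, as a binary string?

100011100100000000100110000110011101101111001000011101001110001110100000000111110000100101001110001

k : reg_k → out_k, fb_k
0: 1000111001000 → 1, fb=0
1: 0001110010000 → 0, fb=0
2: 0011100100000 → 0, fb=0
3: 0111001000000 → 0, fb=0
4: 1110010000000 → 1, fb=0
5: 1100100000000 → 1, fb=1
6: 1001000000001 → 1, fb=0
7: 0010000000010 → 0, fb=0
8: 0100000000100 → 0, fb=1
9: 1000000001001 → 1, fb=1
10: 0000000010011 → 0, fb=0
11: 0000000100110 → 0, fb=0
12: 0000001001100 → 0, fb=0
13: 0000010011000 → 0, fb=0
14: 0000100110000 → 0, fb=1
15: 0001001100001 → 0, fb=1
16: 0010011000011 → 0, fb=0
17: 0100110000110 → 0, fb=0
18: 1001100001100 → 1, fb=1
19: 0011000011001 → 0, fb=1
20: 0110000110011 → 0, fb=1
21: 1100001100111 → 1, fb=0
22: 1000011001110 → 1, fb=1
23: 0000110011101 → 0, fb=1
24: 0001100111011 → 0, fb=0
25: 0011001110110 → 0, fb=1
26: 0110011101101 → 0, fb=1
27: 1100111011011 → 1, fb=1
28: 1001110110111 → 1, fb=1
29: 0011101101111 → 0, fb=0
30: 0111011011110 → 0, fb=0
31: 1110110111100 → 1, fb=1
32: 1101101111001 → 1, fb=0
33: 1011011110010 → 1, fb=0
34: 0110111100100 → 0, fb=0
35: 1101111001000 → 1, fb=0
36: 1011110010000 → 1, fb=1
37: 0111100100001 → 0, fb=1
38: 1111001000011 → 1, fb=1
39: 1110010000111 → 1, fb=0
40: 1100100001110 → 1, fb=1
41: 1001000011101 → 1, fb=0
42: 0010000111010 → 0, fb=0
43: 0100001110100 → 0, fb=1
44: 1000011101001 → 1, fb=1
45: 0000111010011 → 0, fb=1
46: 0001110100111 → 0, fb=0
47: 0011101001110 → 0, fb=0
48: 0111010011100 → 0, fb=0
49: 1110100111000 → 1, fb=1
50: 1101001110001 → 1, fb=1
51: 1010011100011 → 1, fb=1
52: 0100111000111 → 0, fb=0
53: 1001110001110 → 1, fb=1
54: 0011100011101 → 0, fb=0
55: 0111000111010 → 0, fb=0
56: 1110001110100 → 1, fb=0
57: 1100011101000 → 1, fb=0
58: 1000111010000 → 1, fb=0
59: 0001110100000 → 0, fb=0
60: 0011101000000 → 0, fb=0
61: 0111010000000 → 0, fb=0
62: 1110100000000 → 1, fb=1
63: 1101000000001 → 1, fb=1
64: 1010000000011 → 1, fb=1
65: 0100000000111 → 0, fb=1
66: 1000000001111 → 1, fb=1
67: 0000000011111 → 0, fb=0
68: 0000000111110 → 0, fb=0
69: 0000001111100 → 0, fb=0
70: 0000011111000 → 0, fb=0
71: 0000111110000 → 0, fb=1
72: 0001111100001 → 0, fb=0
73: 0011111000010 → 0, fb=0
74: 0111110000100 → 0, fb=1
75: 1111100001001 → 1, fb=0
76: 1111000010010 → 1, fb=1
77: 1110000100101 → 1, fb=0
78: 1100001001010 → 1, fb=0
79: 1000010010100 → 1, fb=1
80: 0000100101001 → 0, fb=1
81: 0001001010011 → 0, fb=1
82: 0010010100111 → 0, fb=0
83: 0100101001110 → 0, fb=0
84: 1001010011100 → 1, fb=0
85: 0010100111000 → 0, fb=1
86: 0101001110001 → 0, fb=0
87: 1010011100010 → 1, fb=1
88: 0100111000101 → 0, fb=0
89: 1001110001010 → 1, fb=1
90: 0011100010101 → 0, fb=0
91: 0111000101010 → 0, fb=0
92: 1110001010100 → 1, fb=0
93: 1100010101000 → 1, fb=0
94: 1000101010000 → 1, fb=0
95: 0001010100000 → 0, fb=1
96: 0010101000001 → 0, fb=1
97: 0101010000011 → 0, fb=0
98: 1010100000110 → 1, fb=0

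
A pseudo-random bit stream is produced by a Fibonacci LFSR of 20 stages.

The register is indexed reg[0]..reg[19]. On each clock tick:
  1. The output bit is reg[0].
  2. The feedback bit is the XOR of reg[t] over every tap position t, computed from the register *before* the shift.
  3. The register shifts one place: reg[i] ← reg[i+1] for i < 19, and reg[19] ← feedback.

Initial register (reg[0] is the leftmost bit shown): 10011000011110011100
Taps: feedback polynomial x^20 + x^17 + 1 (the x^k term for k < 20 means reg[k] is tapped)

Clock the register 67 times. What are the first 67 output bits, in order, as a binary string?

k : reg_k → out_k, fb_k
0: 10011000011110011100 → 1, fb=0
1: 00110000111100111000 → 0, fb=0
2: 01100001111001110000 → 0, fb=0
3: 11000011110011100000 → 1, fb=1
4: 10000111100111000001 → 1, fb=1
5: 00001111001110000011 → 0, fb=0
6: 00011110011100000110 → 0, fb=1
7: 00111100111000001101 → 0, fb=1
8: 01111001110000011011 → 0, fb=0
9: 11110011100000110110 → 1, fb=0
10: 11100111000001101100 → 1, fb=0
11: 11001110000011011000 → 1, fb=1
12: 10011100000110110001 → 1, fb=1
13: 00111000001101100011 → 0, fb=0
14: 01110000011011000110 → 0, fb=1
15: 11100000110110001101 → 1, fb=0
16: 11000001101100011010 → 1, fb=1
17: 10000011011000110101 → 1, fb=0
18: 00000110110001101010 → 0, fb=0
19: 00001101100011010100 → 0, fb=1
20: 00011011000110101001 → 0, fb=0
21: 00110110001101010010 → 0, fb=0
22: 01101100011010100100 → 0, fb=1
23: 11011000110101001001 → 1, fb=1
24: 10110001101010010011 → 1, fb=1
25: 01100011010100100111 → 0, fb=1
26: 11000110101001001111 → 1, fb=0
27: 10001101010010011110 → 1, fb=0
28: 00011010100100111100 → 0, fb=1
29: 00110101001001111001 → 0, fb=0
30: 01101010010011110010 → 0, fb=0
31: 11010100100111100100 → 1, fb=0
32: 10101001001111001000 → 1, fb=1
33: 01010010011110010001 → 0, fb=0
34: 10100100111100100010 → 1, fb=1
35: 01001001111001000101 → 0, fb=1
36: 10010011110010001011 → 1, fb=1
37: 00100111100100010111 → 0, fb=1
38: 01001111001000101111 → 0, fb=1
39: 10011110010001011111 → 1, fb=0
40: 00111100100010111110 → 0, fb=1
41: 01111001000101111101 → 0, fb=1
42: 11110010001011111011 → 1, fb=1
43: 11100100010111110111 → 1, fb=0
44: 11001000101111101110 → 1, fb=0
45: 10010001011111011100 → 1, fb=0
46: 00100010111110111000 → 0, fb=0
47: 01000101111101110000 → 0, fb=0
48: 10001011111011100000 → 1, fb=1
49: 00010111110111000001 → 0, fb=0
50: 00101111101110000010 → 0, fb=0
51: 01011111011100000100 → 0, fb=1
52: 10111110111000001001 → 1, fb=1
53: 01111101110000010011 → 0, fb=0
54: 11111011100000100110 → 1, fb=0
55: 11110111000001001100 → 1, fb=0
56: 11101110000010011000 → 1, fb=1
57: 11011100000100110001 → 1, fb=1
58: 10111000001001100011 → 1, fb=1
59: 01110000010011000111 → 0, fb=1
60: 11100000100110001111 → 1, fb=0
61: 11000001001100011110 → 1, fb=0
62: 10000010011000111100 → 1, fb=0
63: 00000100110001111000 → 0, fb=0
64: 00001001100011110000 → 0, fb=0
65: 00010011000111100000 → 0, fb=0
66: 00100110001111000000 → 0, fb=0

1001100001111001110000011011000110101001001111001000101111101110000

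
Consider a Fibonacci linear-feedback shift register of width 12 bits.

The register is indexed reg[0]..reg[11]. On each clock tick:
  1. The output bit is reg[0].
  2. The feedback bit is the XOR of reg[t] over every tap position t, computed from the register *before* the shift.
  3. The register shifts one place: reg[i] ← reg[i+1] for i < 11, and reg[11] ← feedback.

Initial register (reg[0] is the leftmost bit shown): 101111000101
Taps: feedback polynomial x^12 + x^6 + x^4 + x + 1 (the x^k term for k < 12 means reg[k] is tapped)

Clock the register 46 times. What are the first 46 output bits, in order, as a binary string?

1011110001010001010110110000100111111111101000

k : reg_k → out_k, fb_k
0: 101111000101 → 1, fb=0
1: 011110001010 → 0, fb=0
2: 111100010100 → 1, fb=0
3: 111000101000 → 1, fb=1
4: 110001010001 → 1, fb=0
5: 100010100010 → 1, fb=1
6: 000101000101 → 0, fb=0
7: 001010001010 → 0, fb=1
8: 010100010101 → 0, fb=1
9: 101000101011 → 1, fb=0
10: 010001010110 → 0, fb=1
11: 100010101101 → 1, fb=1
12: 000101011011 → 0, fb=0
13: 001010110110 → 0, fb=0
14: 010101101100 → 0, fb=0
15: 101011011000 → 1, fb=0
16: 010110110000 → 0, fb=1
17: 101101100001 → 1, fb=0
18: 011011000010 → 0, fb=0
19: 110110000100 → 1, fb=1
20: 101100001001 → 1, fb=1
21: 011000010011 → 0, fb=1
22: 110000100111 → 1, fb=1
23: 100001001111 → 1, fb=1
24: 000010011111 → 0, fb=1
25: 000100111111 → 0, fb=1
26: 001001111111 → 0, fb=1
27: 010011111111 → 0, fb=1
28: 100111111111 → 1, fb=1
29: 001111111111 → 0, fb=0
30: 011111111110 → 0, fb=1
31: 111111111101 → 1, fb=0
32: 111111111010 → 1, fb=0
33: 111111110100 → 1, fb=0
34: 111111101000 → 1, fb=0
35: 111111010000 → 1, fb=1
36: 111110100001 → 1, fb=0
37: 111101000010 → 1, fb=0
38: 111010000100 → 1, fb=1
39: 110100001001 → 1, fb=0
40: 101000010010 → 1, fb=1
41: 010000100101 → 0, fb=0
42: 100001001010 → 1, fb=1
43: 000010010101 → 0, fb=1
44: 000100101011 → 0, fb=1
45: 001001010111 → 0, fb=0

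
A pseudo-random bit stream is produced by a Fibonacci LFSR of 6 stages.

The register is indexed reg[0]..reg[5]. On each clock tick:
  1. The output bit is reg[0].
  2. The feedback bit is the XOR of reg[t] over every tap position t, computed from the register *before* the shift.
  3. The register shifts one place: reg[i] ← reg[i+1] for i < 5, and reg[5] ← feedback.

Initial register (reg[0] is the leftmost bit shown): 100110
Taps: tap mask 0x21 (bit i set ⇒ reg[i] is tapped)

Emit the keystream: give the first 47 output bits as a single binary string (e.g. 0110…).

10011011101101001001110001011110010100011000010

k : reg_k → out_k, fb_k
0: 100110 → 1, fb=1
1: 001101 → 0, fb=1
2: 011011 → 0, fb=1
3: 110111 → 1, fb=0
4: 101110 → 1, fb=1
5: 011101 → 0, fb=1
6: 111011 → 1, fb=0
7: 110110 → 1, fb=1
8: 101101 → 1, fb=0
9: 011010 → 0, fb=0
10: 110100 → 1, fb=1
11: 101001 → 1, fb=0
12: 010010 → 0, fb=0
13: 100100 → 1, fb=1
14: 001001 → 0, fb=1
15: 010011 → 0, fb=1
16: 100111 → 1, fb=0
17: 001110 → 0, fb=0
18: 011100 → 0, fb=0
19: 111000 → 1, fb=1
20: 110001 → 1, fb=0
21: 100010 → 1, fb=1
22: 000101 → 0, fb=1
23: 001011 → 0, fb=1
24: 010111 → 0, fb=1
25: 101111 → 1, fb=0
26: 011110 → 0, fb=0
27: 111100 → 1, fb=1
28: 111001 → 1, fb=0
29: 110010 → 1, fb=1
30: 100101 → 1, fb=0
31: 001010 → 0, fb=0
32: 010100 → 0, fb=0
33: 101000 → 1, fb=1
34: 010001 → 0, fb=1
35: 100011 → 1, fb=0
36: 000110 → 0, fb=0
37: 001100 → 0, fb=0
38: 011000 → 0, fb=0
39: 110000 → 1, fb=1
40: 100001 → 1, fb=0
41: 000010 → 0, fb=0
42: 000100 → 0, fb=0
43: 001000 → 0, fb=0
44: 010000 → 0, fb=0
45: 100000 → 1, fb=1
46: 000001 → 0, fb=1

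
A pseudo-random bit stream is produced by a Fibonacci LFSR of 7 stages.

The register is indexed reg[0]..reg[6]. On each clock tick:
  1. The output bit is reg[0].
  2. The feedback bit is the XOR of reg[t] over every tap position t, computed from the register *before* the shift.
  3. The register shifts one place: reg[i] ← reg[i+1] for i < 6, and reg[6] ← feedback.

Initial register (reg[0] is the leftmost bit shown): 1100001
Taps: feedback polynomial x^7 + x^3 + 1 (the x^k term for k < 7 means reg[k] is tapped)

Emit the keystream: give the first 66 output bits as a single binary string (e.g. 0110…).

110000111011110010110010010000001000100110001011101011011000001100

step | reg (before) | out | fb
   0 | 1100001 | 1 | 1
   1 | 1000011 | 1 | 1
   2 | 0000111 | 0 | 0
   3 | 0001110 | 0 | 1
   4 | 0011101 | 0 | 1
   5 | 0111011 | 0 | 1
   6 | 1110111 | 1 | 1
   7 | 1101111 | 1 | 0
   8 | 1011110 | 1 | 0
   9 | 0111100 | 0 | 1
  10 | 1111001 | 1 | 0
  11 | 1110010 | 1 | 1
  12 | 1100101 | 1 | 1
  13 | 1001011 | 1 | 0
  14 | 0010110 | 0 | 0
  15 | 0101100 | 0 | 1
  16 | 1011001 | 1 | 0
  17 | 0110010 | 0 | 0
  18 | 1100100 | 1 | 1
  19 | 1001001 | 1 | 0
  20 | 0010010 | 0 | 0
  21 | 0100100 | 0 | 0
  22 | 1001000 | 1 | 0
  23 | 0010000 | 0 | 0
  24 | 0100000 | 0 | 0
  25 | 1000000 | 1 | 1
  26 | 0000001 | 0 | 0
  27 | 0000010 | 0 | 0
  28 | 0000100 | 0 | 0
  29 | 0001000 | 0 | 1
  30 | 0010001 | 0 | 0
  31 | 0100010 | 0 | 0
  32 | 1000100 | 1 | 1
  33 | 0001001 | 0 | 1
  34 | 0010011 | 0 | 0
  35 | 0100110 | 0 | 0
  36 | 1001100 | 1 | 0
  37 | 0011000 | 0 | 1
  38 | 0110001 | 0 | 0
  39 | 1100010 | 1 | 1
  40 | 1000101 | 1 | 1
  41 | 0001011 | 0 | 1
  42 | 0010111 | 0 | 0
  43 | 0101110 | 0 | 1
  44 | 1011101 | 1 | 0
  45 | 0111010 | 0 | 1
  46 | 1110101 | 1 | 1
  47 | 1101011 | 1 | 0
  48 | 1010110 | 1 | 1
  49 | 0101101 | 0 | 1
  50 | 1011011 | 1 | 0
  51 | 0110110 | 0 | 0
  52 | 1101100 | 1 | 0
  53 | 1011000 | 1 | 0
  54 | 0110000 | 0 | 0
  55 | 1100000 | 1 | 1
  56 | 1000001 | 1 | 1
  57 | 0000011 | 0 | 0
  58 | 0000110 | 0 | 0
  59 | 0001100 | 0 | 1
  60 | 0011001 | 0 | 1
  61 | 0110011 | 0 | 0
  62 | 1100110 | 1 | 1
  63 | 1001101 | 1 | 0
  64 | 0011010 | 0 | 1
  65 | 0110101 | 0 | 0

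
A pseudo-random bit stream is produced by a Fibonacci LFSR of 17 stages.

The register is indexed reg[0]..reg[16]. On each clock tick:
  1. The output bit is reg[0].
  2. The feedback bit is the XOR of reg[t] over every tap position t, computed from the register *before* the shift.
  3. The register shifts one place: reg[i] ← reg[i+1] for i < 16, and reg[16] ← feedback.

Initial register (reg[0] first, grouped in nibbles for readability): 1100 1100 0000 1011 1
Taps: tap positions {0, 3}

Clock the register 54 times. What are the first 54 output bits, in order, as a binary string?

110011000000101111010110001010101011001110111111100101

k : reg_k → out_k, fb_k
0: 11001100000010111 → 1, fb=1
1: 10011000000101111 → 1, fb=0
2: 00110000001011110 → 0, fb=1
3: 01100000010111101 → 0, fb=0
4: 11000000101111010 → 1, fb=1
5: 10000001011110101 → 1, fb=1
6: 00000010111101011 → 0, fb=0
7: 00000101111010110 → 0, fb=0
8: 00001011110101100 → 0, fb=0
9: 00010111101011000 → 0, fb=1
10: 00101111010110001 → 0, fb=0
11: 01011110101100010 → 0, fb=1
12: 10111101011000101 → 1, fb=0
13: 01111010110001010 → 0, fb=1
14: 11110101100010101 → 1, fb=0
15: 11101011000101010 → 1, fb=1
16: 11010110001010101 → 1, fb=0
17: 10101100010101010 → 1, fb=1
18: 01011000101010101 → 0, fb=1
19: 10110001010101011 → 1, fb=0
20: 01100010101010110 → 0, fb=0
21: 11000101010101100 → 1, fb=1
22: 10001010101011001 → 1, fb=1
23: 00010101010110011 → 0, fb=1
24: 00101010101100111 → 0, fb=0
25: 01010101011001110 → 0, fb=1
26: 10101010110011101 → 1, fb=1
27: 01010101100111011 → 0, fb=1
28: 10101011001110111 → 1, fb=1
29: 01010110011101111 → 0, fb=1
30: 10101100111011111 → 1, fb=1
31: 01011001110111111 → 0, fb=1
32: 10110011101111111 → 1, fb=0
33: 01100111011111110 → 0, fb=0
34: 11001110111111100 → 1, fb=1
35: 10011101111111001 → 1, fb=0
36: 00111011111110010 → 0, fb=1
37: 01110111111100101 → 0, fb=1
38: 11101111111001011 → 1, fb=1
39: 11011111110010111 → 1, fb=0
40: 10111111100101110 → 1, fb=0
41: 01111111001011100 → 0, fb=1
42: 11111110010111001 → 1, fb=0
43: 11111100101110010 → 1, fb=0
44: 11111001011100100 → 1, fb=0
45: 11110010111001000 → 1, fb=0
46: 11100101110010000 → 1, fb=1
47: 11001011100100001 → 1, fb=1
48: 10010111001000011 → 1, fb=0
49: 00101110010000110 → 0, fb=0
50: 01011100100001100 → 0, fb=1
51: 10111001000011001 → 1, fb=0
52: 01110010000110010 → 0, fb=1
53: 11100100001100101 → 1, fb=1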